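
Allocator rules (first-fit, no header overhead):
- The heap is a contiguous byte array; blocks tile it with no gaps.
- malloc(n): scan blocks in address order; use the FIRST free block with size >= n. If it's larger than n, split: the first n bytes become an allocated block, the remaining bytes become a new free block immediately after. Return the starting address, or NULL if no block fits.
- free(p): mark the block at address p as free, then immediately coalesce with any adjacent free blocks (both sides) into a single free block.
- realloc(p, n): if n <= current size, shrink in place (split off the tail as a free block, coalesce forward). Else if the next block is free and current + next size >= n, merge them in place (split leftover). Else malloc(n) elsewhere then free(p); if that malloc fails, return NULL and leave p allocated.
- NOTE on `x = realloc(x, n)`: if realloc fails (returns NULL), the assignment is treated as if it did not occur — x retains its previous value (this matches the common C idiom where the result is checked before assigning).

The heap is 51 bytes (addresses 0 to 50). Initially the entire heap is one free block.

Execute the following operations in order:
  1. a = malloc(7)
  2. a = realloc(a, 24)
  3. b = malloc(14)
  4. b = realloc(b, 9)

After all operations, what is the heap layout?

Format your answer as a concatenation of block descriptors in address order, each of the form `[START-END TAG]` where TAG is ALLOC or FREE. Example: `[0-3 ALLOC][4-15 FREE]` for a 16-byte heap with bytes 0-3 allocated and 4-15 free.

Answer: [0-23 ALLOC][24-32 ALLOC][33-50 FREE]

Derivation:
Op 1: a = malloc(7) -> a = 0; heap: [0-6 ALLOC][7-50 FREE]
Op 2: a = realloc(a, 24) -> a = 0; heap: [0-23 ALLOC][24-50 FREE]
Op 3: b = malloc(14) -> b = 24; heap: [0-23 ALLOC][24-37 ALLOC][38-50 FREE]
Op 4: b = realloc(b, 9) -> b = 24; heap: [0-23 ALLOC][24-32 ALLOC][33-50 FREE]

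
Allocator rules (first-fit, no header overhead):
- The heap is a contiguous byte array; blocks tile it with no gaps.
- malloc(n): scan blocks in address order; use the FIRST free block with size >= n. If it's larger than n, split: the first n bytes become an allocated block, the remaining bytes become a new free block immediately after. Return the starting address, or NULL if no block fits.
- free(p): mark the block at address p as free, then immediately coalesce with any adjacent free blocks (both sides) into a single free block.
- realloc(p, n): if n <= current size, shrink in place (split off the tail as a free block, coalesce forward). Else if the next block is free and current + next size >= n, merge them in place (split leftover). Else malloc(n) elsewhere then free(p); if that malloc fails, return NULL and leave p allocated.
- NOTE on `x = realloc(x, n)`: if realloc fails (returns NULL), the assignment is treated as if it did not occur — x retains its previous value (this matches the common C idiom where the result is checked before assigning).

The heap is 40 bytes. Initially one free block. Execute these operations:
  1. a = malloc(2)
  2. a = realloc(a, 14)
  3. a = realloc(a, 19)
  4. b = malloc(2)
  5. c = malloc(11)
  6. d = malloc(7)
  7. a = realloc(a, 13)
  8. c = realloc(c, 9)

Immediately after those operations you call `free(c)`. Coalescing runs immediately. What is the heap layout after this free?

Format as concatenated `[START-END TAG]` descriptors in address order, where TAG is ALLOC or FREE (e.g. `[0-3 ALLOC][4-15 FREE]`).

Answer: [0-12 ALLOC][13-18 FREE][19-20 ALLOC][21-31 FREE][32-38 ALLOC][39-39 FREE]

Derivation:
Op 1: a = malloc(2) -> a = 0; heap: [0-1 ALLOC][2-39 FREE]
Op 2: a = realloc(a, 14) -> a = 0; heap: [0-13 ALLOC][14-39 FREE]
Op 3: a = realloc(a, 19) -> a = 0; heap: [0-18 ALLOC][19-39 FREE]
Op 4: b = malloc(2) -> b = 19; heap: [0-18 ALLOC][19-20 ALLOC][21-39 FREE]
Op 5: c = malloc(11) -> c = 21; heap: [0-18 ALLOC][19-20 ALLOC][21-31 ALLOC][32-39 FREE]
Op 6: d = malloc(7) -> d = 32; heap: [0-18 ALLOC][19-20 ALLOC][21-31 ALLOC][32-38 ALLOC][39-39 FREE]
Op 7: a = realloc(a, 13) -> a = 0; heap: [0-12 ALLOC][13-18 FREE][19-20 ALLOC][21-31 ALLOC][32-38 ALLOC][39-39 FREE]
Op 8: c = realloc(c, 9) -> c = 21; heap: [0-12 ALLOC][13-18 FREE][19-20 ALLOC][21-29 ALLOC][30-31 FREE][32-38 ALLOC][39-39 FREE]
free(c): c = 21 -> block [21-29 ALLOC]; mark free, coalesce with adjacent free neighbors -> [0-12 ALLOC][13-18 FREE][19-20 ALLOC][21-31 FREE][32-38 ALLOC][39-39 FREE]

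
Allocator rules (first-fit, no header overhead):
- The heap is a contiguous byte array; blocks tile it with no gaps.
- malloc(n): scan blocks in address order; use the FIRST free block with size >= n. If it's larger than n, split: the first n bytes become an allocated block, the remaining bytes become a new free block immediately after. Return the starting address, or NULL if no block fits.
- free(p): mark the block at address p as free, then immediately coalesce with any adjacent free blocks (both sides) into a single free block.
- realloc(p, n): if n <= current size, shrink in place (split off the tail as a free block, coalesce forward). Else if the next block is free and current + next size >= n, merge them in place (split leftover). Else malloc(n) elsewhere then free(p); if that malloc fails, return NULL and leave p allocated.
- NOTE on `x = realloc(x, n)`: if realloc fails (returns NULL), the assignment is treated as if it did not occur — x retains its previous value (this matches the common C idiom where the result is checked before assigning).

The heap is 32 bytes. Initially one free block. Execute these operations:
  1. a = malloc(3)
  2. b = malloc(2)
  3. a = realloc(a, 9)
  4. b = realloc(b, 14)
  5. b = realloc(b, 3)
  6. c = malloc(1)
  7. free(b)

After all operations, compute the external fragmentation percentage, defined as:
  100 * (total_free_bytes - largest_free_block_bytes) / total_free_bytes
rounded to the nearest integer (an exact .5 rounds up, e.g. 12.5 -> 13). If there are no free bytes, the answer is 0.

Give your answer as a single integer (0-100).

Op 1: a = malloc(3) -> a = 0; heap: [0-2 ALLOC][3-31 FREE]
Op 2: b = malloc(2) -> b = 3; heap: [0-2 ALLOC][3-4 ALLOC][5-31 FREE]
Op 3: a = realloc(a, 9) -> a = 5; heap: [0-2 FREE][3-4 ALLOC][5-13 ALLOC][14-31 FREE]
Op 4: b = realloc(b, 14) -> b = 14; heap: [0-4 FREE][5-13 ALLOC][14-27 ALLOC][28-31 FREE]
Op 5: b = realloc(b, 3) -> b = 14; heap: [0-4 FREE][5-13 ALLOC][14-16 ALLOC][17-31 FREE]
Op 6: c = malloc(1) -> c = 0; heap: [0-0 ALLOC][1-4 FREE][5-13 ALLOC][14-16 ALLOC][17-31 FREE]
Op 7: free(b) -> (freed b); heap: [0-0 ALLOC][1-4 FREE][5-13 ALLOC][14-31 FREE]
Free blocks: [4 18] total_free=22 largest=18 -> 100*(22-18)/22 = 400/22 ≈ 18.182 -> rounds to 18

Answer: 18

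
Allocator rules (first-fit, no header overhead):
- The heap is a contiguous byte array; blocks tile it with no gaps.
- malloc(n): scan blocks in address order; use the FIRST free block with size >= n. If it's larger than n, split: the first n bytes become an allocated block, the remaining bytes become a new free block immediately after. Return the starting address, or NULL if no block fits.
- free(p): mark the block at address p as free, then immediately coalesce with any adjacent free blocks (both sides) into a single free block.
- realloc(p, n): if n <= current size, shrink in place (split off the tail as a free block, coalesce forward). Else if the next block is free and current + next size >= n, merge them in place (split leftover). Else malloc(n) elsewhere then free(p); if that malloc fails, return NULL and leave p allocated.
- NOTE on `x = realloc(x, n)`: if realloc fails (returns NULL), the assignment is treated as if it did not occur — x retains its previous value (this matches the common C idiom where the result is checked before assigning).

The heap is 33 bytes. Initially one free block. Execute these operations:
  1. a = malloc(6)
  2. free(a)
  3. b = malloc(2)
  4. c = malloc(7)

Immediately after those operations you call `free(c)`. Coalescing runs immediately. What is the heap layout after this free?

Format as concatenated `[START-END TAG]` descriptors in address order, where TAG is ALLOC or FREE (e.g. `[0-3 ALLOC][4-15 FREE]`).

Op 1: a = malloc(6) -> a = 0; heap: [0-5 ALLOC][6-32 FREE]
Op 2: free(a) -> (freed a); heap: [0-32 FREE]
Op 3: b = malloc(2) -> b = 0; heap: [0-1 ALLOC][2-32 FREE]
Op 4: c = malloc(7) -> c = 2; heap: [0-1 ALLOC][2-8 ALLOC][9-32 FREE]
free(c): c = 2 -> block [2-8 ALLOC]; mark free, coalesce with adjacent free neighbors -> [0-1 ALLOC][2-32 FREE]

Answer: [0-1 ALLOC][2-32 FREE]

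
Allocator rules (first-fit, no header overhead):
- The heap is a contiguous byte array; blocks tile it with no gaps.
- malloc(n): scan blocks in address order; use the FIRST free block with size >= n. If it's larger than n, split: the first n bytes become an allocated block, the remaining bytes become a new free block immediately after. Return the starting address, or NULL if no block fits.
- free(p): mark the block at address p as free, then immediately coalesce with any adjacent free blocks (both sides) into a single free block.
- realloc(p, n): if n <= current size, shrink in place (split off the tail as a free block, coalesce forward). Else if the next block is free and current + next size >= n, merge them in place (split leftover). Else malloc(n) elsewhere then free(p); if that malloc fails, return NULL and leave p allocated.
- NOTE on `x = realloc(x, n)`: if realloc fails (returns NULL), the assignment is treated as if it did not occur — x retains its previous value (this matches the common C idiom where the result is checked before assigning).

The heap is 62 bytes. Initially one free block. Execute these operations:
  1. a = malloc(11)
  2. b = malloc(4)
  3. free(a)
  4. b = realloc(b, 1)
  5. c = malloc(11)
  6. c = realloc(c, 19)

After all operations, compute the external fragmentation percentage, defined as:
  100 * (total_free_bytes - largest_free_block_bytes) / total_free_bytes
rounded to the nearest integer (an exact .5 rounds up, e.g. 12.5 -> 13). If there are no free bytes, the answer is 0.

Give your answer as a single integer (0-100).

Answer: 26

Derivation:
Op 1: a = malloc(11) -> a = 0; heap: [0-10 ALLOC][11-61 FREE]
Op 2: b = malloc(4) -> b = 11; heap: [0-10 ALLOC][11-14 ALLOC][15-61 FREE]
Op 3: free(a) -> (freed a); heap: [0-10 FREE][11-14 ALLOC][15-61 FREE]
Op 4: b = realloc(b, 1) -> b = 11; heap: [0-10 FREE][11-11 ALLOC][12-61 FREE]
Op 5: c = malloc(11) -> c = 0; heap: [0-10 ALLOC][11-11 ALLOC][12-61 FREE]
Op 6: c = realloc(c, 19) -> c = 12; heap: [0-10 FREE][11-11 ALLOC][12-30 ALLOC][31-61 FREE]
Free blocks: [11 31] total_free=42 largest=31 -> 100*(42-31)/42 = 1100/42 ≈ 26.190 -> rounds to 26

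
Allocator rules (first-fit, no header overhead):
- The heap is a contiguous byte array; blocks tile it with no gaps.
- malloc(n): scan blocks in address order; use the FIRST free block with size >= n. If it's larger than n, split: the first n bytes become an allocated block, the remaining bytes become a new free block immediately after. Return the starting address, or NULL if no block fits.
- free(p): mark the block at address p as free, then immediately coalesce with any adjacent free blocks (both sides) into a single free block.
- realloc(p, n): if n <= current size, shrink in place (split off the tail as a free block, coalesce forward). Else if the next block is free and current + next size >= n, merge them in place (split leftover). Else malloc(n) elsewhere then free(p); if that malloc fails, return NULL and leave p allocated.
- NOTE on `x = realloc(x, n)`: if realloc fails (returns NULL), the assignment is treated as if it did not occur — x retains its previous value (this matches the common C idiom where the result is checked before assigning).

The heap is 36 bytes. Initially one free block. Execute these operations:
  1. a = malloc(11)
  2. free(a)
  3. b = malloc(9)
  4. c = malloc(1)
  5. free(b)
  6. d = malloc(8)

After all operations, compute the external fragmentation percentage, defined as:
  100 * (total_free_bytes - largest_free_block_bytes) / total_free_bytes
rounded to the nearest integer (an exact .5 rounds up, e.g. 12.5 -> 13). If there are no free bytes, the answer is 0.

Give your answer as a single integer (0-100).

Answer: 4

Derivation:
Op 1: a = malloc(11) -> a = 0; heap: [0-10 ALLOC][11-35 FREE]
Op 2: free(a) -> (freed a); heap: [0-35 FREE]
Op 3: b = malloc(9) -> b = 0; heap: [0-8 ALLOC][9-35 FREE]
Op 4: c = malloc(1) -> c = 9; heap: [0-8 ALLOC][9-9 ALLOC][10-35 FREE]
Op 5: free(b) -> (freed b); heap: [0-8 FREE][9-9 ALLOC][10-35 FREE]
Op 6: d = malloc(8) -> d = 0; heap: [0-7 ALLOC][8-8 FREE][9-9 ALLOC][10-35 FREE]
Free blocks: [1 26] total_free=27 largest=26 -> 100*(27-26)/27 = 100/27 ≈ 3.704 -> rounds to 4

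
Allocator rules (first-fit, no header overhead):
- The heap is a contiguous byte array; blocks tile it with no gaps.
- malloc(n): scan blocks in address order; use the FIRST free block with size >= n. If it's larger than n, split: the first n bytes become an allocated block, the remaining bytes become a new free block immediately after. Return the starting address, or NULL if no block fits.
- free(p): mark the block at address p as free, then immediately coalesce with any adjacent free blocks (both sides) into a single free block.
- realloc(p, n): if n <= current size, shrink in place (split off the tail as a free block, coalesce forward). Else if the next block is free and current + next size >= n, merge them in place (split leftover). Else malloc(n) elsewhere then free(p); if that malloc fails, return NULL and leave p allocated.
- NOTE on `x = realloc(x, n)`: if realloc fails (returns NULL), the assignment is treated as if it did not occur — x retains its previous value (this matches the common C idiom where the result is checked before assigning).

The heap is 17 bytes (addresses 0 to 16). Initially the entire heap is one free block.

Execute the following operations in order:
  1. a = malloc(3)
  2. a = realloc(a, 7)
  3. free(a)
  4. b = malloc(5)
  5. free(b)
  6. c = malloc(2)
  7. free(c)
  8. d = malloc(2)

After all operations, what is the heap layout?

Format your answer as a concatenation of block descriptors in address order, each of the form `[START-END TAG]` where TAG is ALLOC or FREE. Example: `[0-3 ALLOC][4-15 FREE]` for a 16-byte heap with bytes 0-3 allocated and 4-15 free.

Op 1: a = malloc(3) -> a = 0; heap: [0-2 ALLOC][3-16 FREE]
Op 2: a = realloc(a, 7) -> a = 0; heap: [0-6 ALLOC][7-16 FREE]
Op 3: free(a) -> (freed a); heap: [0-16 FREE]
Op 4: b = malloc(5) -> b = 0; heap: [0-4 ALLOC][5-16 FREE]
Op 5: free(b) -> (freed b); heap: [0-16 FREE]
Op 6: c = malloc(2) -> c = 0; heap: [0-1 ALLOC][2-16 FREE]
Op 7: free(c) -> (freed c); heap: [0-16 FREE]
Op 8: d = malloc(2) -> d = 0; heap: [0-1 ALLOC][2-16 FREE]

Answer: [0-1 ALLOC][2-16 FREE]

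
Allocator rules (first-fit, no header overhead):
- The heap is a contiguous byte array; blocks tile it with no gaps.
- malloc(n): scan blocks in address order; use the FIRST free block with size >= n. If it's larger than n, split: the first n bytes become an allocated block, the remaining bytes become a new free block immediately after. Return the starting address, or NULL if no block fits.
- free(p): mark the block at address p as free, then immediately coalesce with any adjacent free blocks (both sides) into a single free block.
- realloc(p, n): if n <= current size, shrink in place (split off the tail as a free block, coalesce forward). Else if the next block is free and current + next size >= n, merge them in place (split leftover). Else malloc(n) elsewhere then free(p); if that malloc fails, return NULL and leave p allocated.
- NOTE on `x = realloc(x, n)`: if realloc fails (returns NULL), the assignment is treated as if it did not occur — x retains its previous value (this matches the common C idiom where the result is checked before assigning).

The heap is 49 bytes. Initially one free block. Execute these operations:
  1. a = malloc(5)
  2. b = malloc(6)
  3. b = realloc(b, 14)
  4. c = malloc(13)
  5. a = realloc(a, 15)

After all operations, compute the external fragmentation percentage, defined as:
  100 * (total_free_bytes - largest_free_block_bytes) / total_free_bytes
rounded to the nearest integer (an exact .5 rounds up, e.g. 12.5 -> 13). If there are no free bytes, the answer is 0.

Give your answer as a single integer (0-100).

Answer: 29

Derivation:
Op 1: a = malloc(5) -> a = 0; heap: [0-4 ALLOC][5-48 FREE]
Op 2: b = malloc(6) -> b = 5; heap: [0-4 ALLOC][5-10 ALLOC][11-48 FREE]
Op 3: b = realloc(b, 14) -> b = 5; heap: [0-4 ALLOC][5-18 ALLOC][19-48 FREE]
Op 4: c = malloc(13) -> c = 19; heap: [0-4 ALLOC][5-18 ALLOC][19-31 ALLOC][32-48 FREE]
Op 5: a = realloc(a, 15) -> a = 32; heap: [0-4 FREE][5-18 ALLOC][19-31 ALLOC][32-46 ALLOC][47-48 FREE]
Free blocks: [5 2] total_free=7 largest=5 -> 100*(7-5)/7 = 200/7 ≈ 28.571 -> rounds to 29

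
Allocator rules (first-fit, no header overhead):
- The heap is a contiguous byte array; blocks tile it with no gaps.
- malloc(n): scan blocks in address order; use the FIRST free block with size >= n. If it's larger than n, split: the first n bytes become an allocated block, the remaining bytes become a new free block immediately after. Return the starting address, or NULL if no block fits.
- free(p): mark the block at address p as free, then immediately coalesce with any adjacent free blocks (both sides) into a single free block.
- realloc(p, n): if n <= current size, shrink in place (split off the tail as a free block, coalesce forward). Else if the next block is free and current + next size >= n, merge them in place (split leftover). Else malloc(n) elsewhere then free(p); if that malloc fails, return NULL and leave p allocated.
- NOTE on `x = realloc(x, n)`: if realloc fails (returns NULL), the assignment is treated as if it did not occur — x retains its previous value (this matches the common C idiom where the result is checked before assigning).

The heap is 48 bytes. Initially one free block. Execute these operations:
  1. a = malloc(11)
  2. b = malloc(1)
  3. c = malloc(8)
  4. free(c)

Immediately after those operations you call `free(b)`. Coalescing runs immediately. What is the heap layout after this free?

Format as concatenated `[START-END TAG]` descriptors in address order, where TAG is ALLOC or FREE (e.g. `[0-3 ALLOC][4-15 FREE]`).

Answer: [0-10 ALLOC][11-47 FREE]

Derivation:
Op 1: a = malloc(11) -> a = 0; heap: [0-10 ALLOC][11-47 FREE]
Op 2: b = malloc(1) -> b = 11; heap: [0-10 ALLOC][11-11 ALLOC][12-47 FREE]
Op 3: c = malloc(8) -> c = 12; heap: [0-10 ALLOC][11-11 ALLOC][12-19 ALLOC][20-47 FREE]
Op 4: free(c) -> (freed c); heap: [0-10 ALLOC][11-11 ALLOC][12-47 FREE]
free(b): b = 11 -> block [11-11 ALLOC]; mark free, coalesce with adjacent free neighbors -> [0-10 ALLOC][11-47 FREE]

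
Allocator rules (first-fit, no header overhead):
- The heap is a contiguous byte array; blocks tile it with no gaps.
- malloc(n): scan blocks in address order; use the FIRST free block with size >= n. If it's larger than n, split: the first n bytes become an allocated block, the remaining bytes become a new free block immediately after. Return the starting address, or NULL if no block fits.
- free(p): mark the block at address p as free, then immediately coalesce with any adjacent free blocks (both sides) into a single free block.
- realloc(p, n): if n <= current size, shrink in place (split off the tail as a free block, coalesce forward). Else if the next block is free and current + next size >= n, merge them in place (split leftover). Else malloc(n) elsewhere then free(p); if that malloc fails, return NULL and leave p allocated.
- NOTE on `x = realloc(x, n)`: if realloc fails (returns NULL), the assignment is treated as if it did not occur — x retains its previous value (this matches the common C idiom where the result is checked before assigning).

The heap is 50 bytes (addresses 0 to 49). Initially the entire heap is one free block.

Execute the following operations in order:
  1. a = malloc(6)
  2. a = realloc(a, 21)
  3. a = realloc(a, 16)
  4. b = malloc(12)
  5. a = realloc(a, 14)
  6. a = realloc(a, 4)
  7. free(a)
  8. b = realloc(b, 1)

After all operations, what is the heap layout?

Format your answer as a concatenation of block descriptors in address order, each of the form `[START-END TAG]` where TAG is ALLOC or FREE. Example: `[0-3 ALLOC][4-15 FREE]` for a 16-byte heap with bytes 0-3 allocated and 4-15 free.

Answer: [0-15 FREE][16-16 ALLOC][17-49 FREE]

Derivation:
Op 1: a = malloc(6) -> a = 0; heap: [0-5 ALLOC][6-49 FREE]
Op 2: a = realloc(a, 21) -> a = 0; heap: [0-20 ALLOC][21-49 FREE]
Op 3: a = realloc(a, 16) -> a = 0; heap: [0-15 ALLOC][16-49 FREE]
Op 4: b = malloc(12) -> b = 16; heap: [0-15 ALLOC][16-27 ALLOC][28-49 FREE]
Op 5: a = realloc(a, 14) -> a = 0; heap: [0-13 ALLOC][14-15 FREE][16-27 ALLOC][28-49 FREE]
Op 6: a = realloc(a, 4) -> a = 0; heap: [0-3 ALLOC][4-15 FREE][16-27 ALLOC][28-49 FREE]
Op 7: free(a) -> (freed a); heap: [0-15 FREE][16-27 ALLOC][28-49 FREE]
Op 8: b = realloc(b, 1) -> b = 16; heap: [0-15 FREE][16-16 ALLOC][17-49 FREE]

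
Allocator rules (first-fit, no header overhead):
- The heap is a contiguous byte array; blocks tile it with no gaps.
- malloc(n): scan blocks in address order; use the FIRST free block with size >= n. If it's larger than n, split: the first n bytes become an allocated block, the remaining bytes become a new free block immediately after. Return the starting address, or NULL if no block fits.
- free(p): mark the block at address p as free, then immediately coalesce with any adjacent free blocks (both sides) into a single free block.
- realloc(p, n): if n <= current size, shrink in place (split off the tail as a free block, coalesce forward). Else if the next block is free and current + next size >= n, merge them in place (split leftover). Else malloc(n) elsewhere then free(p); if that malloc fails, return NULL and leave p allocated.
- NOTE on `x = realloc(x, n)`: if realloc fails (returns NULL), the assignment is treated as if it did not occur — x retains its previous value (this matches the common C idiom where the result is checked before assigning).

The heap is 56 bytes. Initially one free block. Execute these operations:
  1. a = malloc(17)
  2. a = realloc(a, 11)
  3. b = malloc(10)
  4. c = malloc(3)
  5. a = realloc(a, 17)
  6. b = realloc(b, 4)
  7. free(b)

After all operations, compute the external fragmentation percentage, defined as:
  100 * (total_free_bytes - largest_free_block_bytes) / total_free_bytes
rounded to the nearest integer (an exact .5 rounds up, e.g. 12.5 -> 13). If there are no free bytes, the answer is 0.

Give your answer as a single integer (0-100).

Answer: 42

Derivation:
Op 1: a = malloc(17) -> a = 0; heap: [0-16 ALLOC][17-55 FREE]
Op 2: a = realloc(a, 11) -> a = 0; heap: [0-10 ALLOC][11-55 FREE]
Op 3: b = malloc(10) -> b = 11; heap: [0-10 ALLOC][11-20 ALLOC][21-55 FREE]
Op 4: c = malloc(3) -> c = 21; heap: [0-10 ALLOC][11-20 ALLOC][21-23 ALLOC][24-55 FREE]
Op 5: a = realloc(a, 17) -> a = 24; heap: [0-10 FREE][11-20 ALLOC][21-23 ALLOC][24-40 ALLOC][41-55 FREE]
Op 6: b = realloc(b, 4) -> b = 11; heap: [0-10 FREE][11-14 ALLOC][15-20 FREE][21-23 ALLOC][24-40 ALLOC][41-55 FREE]
Op 7: free(b) -> (freed b); heap: [0-20 FREE][21-23 ALLOC][24-40 ALLOC][41-55 FREE]
Free blocks: [21 15] total_free=36 largest=21 -> 100*(36-21)/36 = 1500/36 ≈ 41.667 -> rounds to 42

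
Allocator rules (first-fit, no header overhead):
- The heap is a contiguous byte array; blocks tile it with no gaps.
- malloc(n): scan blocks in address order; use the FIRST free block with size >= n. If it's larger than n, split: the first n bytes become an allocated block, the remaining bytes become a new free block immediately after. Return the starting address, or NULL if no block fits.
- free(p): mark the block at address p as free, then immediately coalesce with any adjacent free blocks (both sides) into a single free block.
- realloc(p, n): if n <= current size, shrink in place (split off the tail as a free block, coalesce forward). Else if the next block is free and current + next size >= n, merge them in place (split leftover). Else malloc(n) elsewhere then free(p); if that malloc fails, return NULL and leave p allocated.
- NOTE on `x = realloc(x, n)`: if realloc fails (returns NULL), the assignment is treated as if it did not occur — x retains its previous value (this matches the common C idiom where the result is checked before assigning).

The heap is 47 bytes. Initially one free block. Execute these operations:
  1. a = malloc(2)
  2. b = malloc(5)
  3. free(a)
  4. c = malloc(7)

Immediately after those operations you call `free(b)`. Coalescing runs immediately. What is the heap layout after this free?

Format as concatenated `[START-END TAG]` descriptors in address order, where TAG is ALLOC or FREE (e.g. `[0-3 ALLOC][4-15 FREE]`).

Op 1: a = malloc(2) -> a = 0; heap: [0-1 ALLOC][2-46 FREE]
Op 2: b = malloc(5) -> b = 2; heap: [0-1 ALLOC][2-6 ALLOC][7-46 FREE]
Op 3: free(a) -> (freed a); heap: [0-1 FREE][2-6 ALLOC][7-46 FREE]
Op 4: c = malloc(7) -> c = 7; heap: [0-1 FREE][2-6 ALLOC][7-13 ALLOC][14-46 FREE]
free(b): b = 2 -> block [2-6 ALLOC]; mark free, coalesce with adjacent free neighbors -> [0-6 FREE][7-13 ALLOC][14-46 FREE]

Answer: [0-6 FREE][7-13 ALLOC][14-46 FREE]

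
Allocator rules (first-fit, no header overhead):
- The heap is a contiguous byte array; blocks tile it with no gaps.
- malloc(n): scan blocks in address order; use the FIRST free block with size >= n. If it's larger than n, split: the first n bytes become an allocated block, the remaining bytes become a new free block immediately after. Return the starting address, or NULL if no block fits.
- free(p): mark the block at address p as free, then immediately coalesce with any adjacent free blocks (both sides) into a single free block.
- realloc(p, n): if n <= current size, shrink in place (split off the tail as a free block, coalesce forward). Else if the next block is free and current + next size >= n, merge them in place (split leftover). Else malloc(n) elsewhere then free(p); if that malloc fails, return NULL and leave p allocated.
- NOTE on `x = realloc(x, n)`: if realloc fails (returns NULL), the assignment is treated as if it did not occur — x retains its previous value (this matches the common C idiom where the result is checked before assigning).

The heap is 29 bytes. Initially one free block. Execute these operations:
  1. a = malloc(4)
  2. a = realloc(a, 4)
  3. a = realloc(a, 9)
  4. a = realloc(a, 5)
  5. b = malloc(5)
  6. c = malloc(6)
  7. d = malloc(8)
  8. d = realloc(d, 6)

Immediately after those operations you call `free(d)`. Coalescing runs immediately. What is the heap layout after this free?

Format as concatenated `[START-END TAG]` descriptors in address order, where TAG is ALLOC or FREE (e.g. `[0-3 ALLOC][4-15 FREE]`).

Op 1: a = malloc(4) -> a = 0; heap: [0-3 ALLOC][4-28 FREE]
Op 2: a = realloc(a, 4) -> a = 0; heap: [0-3 ALLOC][4-28 FREE]
Op 3: a = realloc(a, 9) -> a = 0; heap: [0-8 ALLOC][9-28 FREE]
Op 4: a = realloc(a, 5) -> a = 0; heap: [0-4 ALLOC][5-28 FREE]
Op 5: b = malloc(5) -> b = 5; heap: [0-4 ALLOC][5-9 ALLOC][10-28 FREE]
Op 6: c = malloc(6) -> c = 10; heap: [0-4 ALLOC][5-9 ALLOC][10-15 ALLOC][16-28 FREE]
Op 7: d = malloc(8) -> d = 16; heap: [0-4 ALLOC][5-9 ALLOC][10-15 ALLOC][16-23 ALLOC][24-28 FREE]
Op 8: d = realloc(d, 6) -> d = 16; heap: [0-4 ALLOC][5-9 ALLOC][10-15 ALLOC][16-21 ALLOC][22-28 FREE]
free(d): d = 16 -> block [16-21 ALLOC]; mark free, coalesce with adjacent free neighbors -> [0-4 ALLOC][5-9 ALLOC][10-15 ALLOC][16-28 FREE]

Answer: [0-4 ALLOC][5-9 ALLOC][10-15 ALLOC][16-28 FREE]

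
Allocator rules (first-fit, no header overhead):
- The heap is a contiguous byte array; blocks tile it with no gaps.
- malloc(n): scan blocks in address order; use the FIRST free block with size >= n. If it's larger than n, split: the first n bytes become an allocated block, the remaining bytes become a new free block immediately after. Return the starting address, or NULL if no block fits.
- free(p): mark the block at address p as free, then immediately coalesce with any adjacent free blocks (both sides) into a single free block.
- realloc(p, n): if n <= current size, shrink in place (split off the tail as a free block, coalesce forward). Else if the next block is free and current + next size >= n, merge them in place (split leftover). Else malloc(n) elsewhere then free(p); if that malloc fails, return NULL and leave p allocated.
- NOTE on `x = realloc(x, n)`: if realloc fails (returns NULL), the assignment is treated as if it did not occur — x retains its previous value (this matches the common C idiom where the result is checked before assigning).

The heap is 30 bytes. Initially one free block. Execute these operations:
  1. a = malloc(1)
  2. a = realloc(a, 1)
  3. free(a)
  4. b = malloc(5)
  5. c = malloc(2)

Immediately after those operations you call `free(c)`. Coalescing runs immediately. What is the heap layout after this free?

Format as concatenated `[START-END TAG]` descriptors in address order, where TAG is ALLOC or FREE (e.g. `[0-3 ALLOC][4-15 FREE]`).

Op 1: a = malloc(1) -> a = 0; heap: [0-0 ALLOC][1-29 FREE]
Op 2: a = realloc(a, 1) -> a = 0; heap: [0-0 ALLOC][1-29 FREE]
Op 3: free(a) -> (freed a); heap: [0-29 FREE]
Op 4: b = malloc(5) -> b = 0; heap: [0-4 ALLOC][5-29 FREE]
Op 5: c = malloc(2) -> c = 5; heap: [0-4 ALLOC][5-6 ALLOC][7-29 FREE]
free(c): c = 5 -> block [5-6 ALLOC]; mark free, coalesce with adjacent free neighbors -> [0-4 ALLOC][5-29 FREE]

Answer: [0-4 ALLOC][5-29 FREE]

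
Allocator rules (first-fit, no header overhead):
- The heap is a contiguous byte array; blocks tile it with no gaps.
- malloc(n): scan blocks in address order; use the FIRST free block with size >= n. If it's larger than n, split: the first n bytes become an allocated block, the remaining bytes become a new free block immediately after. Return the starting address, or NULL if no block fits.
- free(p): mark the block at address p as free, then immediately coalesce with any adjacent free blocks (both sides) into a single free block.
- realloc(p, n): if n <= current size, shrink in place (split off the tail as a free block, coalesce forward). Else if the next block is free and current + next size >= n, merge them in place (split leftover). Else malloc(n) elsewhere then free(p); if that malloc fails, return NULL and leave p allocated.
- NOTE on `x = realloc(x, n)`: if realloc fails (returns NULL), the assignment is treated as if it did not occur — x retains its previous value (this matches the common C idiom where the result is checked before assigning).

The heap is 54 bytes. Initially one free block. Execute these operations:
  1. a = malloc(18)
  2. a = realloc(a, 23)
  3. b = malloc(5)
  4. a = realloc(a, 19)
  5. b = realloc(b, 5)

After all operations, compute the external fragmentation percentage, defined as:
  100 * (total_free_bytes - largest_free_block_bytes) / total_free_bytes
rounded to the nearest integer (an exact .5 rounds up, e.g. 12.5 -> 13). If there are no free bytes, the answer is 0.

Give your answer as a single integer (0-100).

Op 1: a = malloc(18) -> a = 0; heap: [0-17 ALLOC][18-53 FREE]
Op 2: a = realloc(a, 23) -> a = 0; heap: [0-22 ALLOC][23-53 FREE]
Op 3: b = malloc(5) -> b = 23; heap: [0-22 ALLOC][23-27 ALLOC][28-53 FREE]
Op 4: a = realloc(a, 19) -> a = 0; heap: [0-18 ALLOC][19-22 FREE][23-27 ALLOC][28-53 FREE]
Op 5: b = realloc(b, 5) -> b = 23; heap: [0-18 ALLOC][19-22 FREE][23-27 ALLOC][28-53 FREE]
Free blocks: [4 26] total_free=30 largest=26 -> 100*(30-26)/30 = 400/30 ≈ 13.333 -> rounds to 13

Answer: 13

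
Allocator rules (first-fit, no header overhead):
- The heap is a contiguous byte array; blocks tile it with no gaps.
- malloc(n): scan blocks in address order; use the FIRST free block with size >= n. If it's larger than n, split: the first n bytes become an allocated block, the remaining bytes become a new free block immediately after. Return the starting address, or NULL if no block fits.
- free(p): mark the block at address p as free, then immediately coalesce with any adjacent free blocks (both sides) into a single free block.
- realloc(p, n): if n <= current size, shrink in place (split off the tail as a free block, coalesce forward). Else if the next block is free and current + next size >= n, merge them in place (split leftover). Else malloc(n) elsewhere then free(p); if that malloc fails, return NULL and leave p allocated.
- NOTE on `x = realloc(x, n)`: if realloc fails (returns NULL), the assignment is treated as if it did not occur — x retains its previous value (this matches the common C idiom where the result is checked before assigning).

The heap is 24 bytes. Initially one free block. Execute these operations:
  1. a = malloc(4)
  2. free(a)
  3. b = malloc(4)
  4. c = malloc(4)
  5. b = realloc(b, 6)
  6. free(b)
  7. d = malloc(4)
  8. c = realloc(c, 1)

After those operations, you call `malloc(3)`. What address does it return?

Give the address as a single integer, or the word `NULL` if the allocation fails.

Answer: 5

Derivation:
Op 1: a = malloc(4) -> a = 0; heap: [0-3 ALLOC][4-23 FREE]
Op 2: free(a) -> (freed a); heap: [0-23 FREE]
Op 3: b = malloc(4) -> b = 0; heap: [0-3 ALLOC][4-23 FREE]
Op 4: c = malloc(4) -> c = 4; heap: [0-3 ALLOC][4-7 ALLOC][8-23 FREE]
Op 5: b = realloc(b, 6) -> b = 8; heap: [0-3 FREE][4-7 ALLOC][8-13 ALLOC][14-23 FREE]
Op 6: free(b) -> (freed b); heap: [0-3 FREE][4-7 ALLOC][8-23 FREE]
Op 7: d = malloc(4) -> d = 0; heap: [0-3 ALLOC][4-7 ALLOC][8-23 FREE]
Op 8: c = realloc(c, 1) -> c = 4; heap: [0-3 ALLOC][4-4 ALLOC][5-23 FREE]
malloc(3): first-fit scan over [0-3 ALLOC][4-4 ALLOC][5-23 FREE] -> 5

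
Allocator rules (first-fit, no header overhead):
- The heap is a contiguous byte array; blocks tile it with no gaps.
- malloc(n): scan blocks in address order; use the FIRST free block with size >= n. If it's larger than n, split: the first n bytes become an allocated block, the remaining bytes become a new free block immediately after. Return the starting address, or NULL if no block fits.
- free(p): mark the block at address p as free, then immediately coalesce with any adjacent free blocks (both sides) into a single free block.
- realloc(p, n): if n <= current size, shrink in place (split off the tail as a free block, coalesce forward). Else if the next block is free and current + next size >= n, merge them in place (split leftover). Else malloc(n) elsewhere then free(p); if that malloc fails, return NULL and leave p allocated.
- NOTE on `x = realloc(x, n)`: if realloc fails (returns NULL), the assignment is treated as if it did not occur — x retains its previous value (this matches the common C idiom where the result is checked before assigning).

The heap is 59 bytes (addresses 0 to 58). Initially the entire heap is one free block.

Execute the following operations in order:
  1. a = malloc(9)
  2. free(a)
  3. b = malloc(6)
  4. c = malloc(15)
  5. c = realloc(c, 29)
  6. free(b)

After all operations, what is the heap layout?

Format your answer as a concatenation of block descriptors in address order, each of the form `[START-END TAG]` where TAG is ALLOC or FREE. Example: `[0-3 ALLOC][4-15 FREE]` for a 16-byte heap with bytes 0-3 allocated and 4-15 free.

Answer: [0-5 FREE][6-34 ALLOC][35-58 FREE]

Derivation:
Op 1: a = malloc(9) -> a = 0; heap: [0-8 ALLOC][9-58 FREE]
Op 2: free(a) -> (freed a); heap: [0-58 FREE]
Op 3: b = malloc(6) -> b = 0; heap: [0-5 ALLOC][6-58 FREE]
Op 4: c = malloc(15) -> c = 6; heap: [0-5 ALLOC][6-20 ALLOC][21-58 FREE]
Op 5: c = realloc(c, 29) -> c = 6; heap: [0-5 ALLOC][6-34 ALLOC][35-58 FREE]
Op 6: free(b) -> (freed b); heap: [0-5 FREE][6-34 ALLOC][35-58 FREE]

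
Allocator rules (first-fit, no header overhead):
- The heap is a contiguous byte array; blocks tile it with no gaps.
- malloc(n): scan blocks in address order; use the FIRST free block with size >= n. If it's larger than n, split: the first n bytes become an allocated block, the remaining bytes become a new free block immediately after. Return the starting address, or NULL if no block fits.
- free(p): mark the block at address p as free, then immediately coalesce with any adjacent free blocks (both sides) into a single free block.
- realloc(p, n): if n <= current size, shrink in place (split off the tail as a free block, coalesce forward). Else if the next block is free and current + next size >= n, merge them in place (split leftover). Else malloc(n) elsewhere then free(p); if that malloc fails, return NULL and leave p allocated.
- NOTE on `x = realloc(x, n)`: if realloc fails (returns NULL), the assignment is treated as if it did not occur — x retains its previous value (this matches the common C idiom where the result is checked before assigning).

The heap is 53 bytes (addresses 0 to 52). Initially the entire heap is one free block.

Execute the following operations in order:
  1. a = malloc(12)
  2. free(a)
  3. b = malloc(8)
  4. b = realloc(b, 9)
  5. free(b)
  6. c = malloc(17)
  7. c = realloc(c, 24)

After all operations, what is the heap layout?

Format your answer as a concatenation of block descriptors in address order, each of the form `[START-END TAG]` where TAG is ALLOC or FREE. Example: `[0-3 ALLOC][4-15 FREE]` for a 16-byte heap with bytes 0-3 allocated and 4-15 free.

Answer: [0-23 ALLOC][24-52 FREE]

Derivation:
Op 1: a = malloc(12) -> a = 0; heap: [0-11 ALLOC][12-52 FREE]
Op 2: free(a) -> (freed a); heap: [0-52 FREE]
Op 3: b = malloc(8) -> b = 0; heap: [0-7 ALLOC][8-52 FREE]
Op 4: b = realloc(b, 9) -> b = 0; heap: [0-8 ALLOC][9-52 FREE]
Op 5: free(b) -> (freed b); heap: [0-52 FREE]
Op 6: c = malloc(17) -> c = 0; heap: [0-16 ALLOC][17-52 FREE]
Op 7: c = realloc(c, 24) -> c = 0; heap: [0-23 ALLOC][24-52 FREE]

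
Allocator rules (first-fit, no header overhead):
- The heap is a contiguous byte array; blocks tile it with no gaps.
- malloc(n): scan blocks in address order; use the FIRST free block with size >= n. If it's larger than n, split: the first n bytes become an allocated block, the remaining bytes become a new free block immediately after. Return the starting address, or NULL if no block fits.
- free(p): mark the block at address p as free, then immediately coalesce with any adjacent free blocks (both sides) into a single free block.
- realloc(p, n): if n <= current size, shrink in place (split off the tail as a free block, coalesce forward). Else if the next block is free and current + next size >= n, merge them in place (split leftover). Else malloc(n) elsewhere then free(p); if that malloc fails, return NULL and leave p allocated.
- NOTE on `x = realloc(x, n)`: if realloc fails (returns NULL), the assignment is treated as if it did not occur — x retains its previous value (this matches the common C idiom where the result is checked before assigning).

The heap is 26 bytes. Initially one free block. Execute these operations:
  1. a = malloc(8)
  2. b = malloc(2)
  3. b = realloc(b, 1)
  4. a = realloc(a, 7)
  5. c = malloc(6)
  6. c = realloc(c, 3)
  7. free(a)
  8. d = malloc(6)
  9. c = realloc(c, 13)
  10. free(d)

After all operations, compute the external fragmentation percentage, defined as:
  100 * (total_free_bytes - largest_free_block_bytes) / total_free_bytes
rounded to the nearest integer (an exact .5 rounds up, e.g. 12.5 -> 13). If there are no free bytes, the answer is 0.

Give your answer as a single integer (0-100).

Answer: 33

Derivation:
Op 1: a = malloc(8) -> a = 0; heap: [0-7 ALLOC][8-25 FREE]
Op 2: b = malloc(2) -> b = 8; heap: [0-7 ALLOC][8-9 ALLOC][10-25 FREE]
Op 3: b = realloc(b, 1) -> b = 8; heap: [0-7 ALLOC][8-8 ALLOC][9-25 FREE]
Op 4: a = realloc(a, 7) -> a = 0; heap: [0-6 ALLOC][7-7 FREE][8-8 ALLOC][9-25 FREE]
Op 5: c = malloc(6) -> c = 9; heap: [0-6 ALLOC][7-7 FREE][8-8 ALLOC][9-14 ALLOC][15-25 FREE]
Op 6: c = realloc(c, 3) -> c = 9; heap: [0-6 ALLOC][7-7 FREE][8-8 ALLOC][9-11 ALLOC][12-25 FREE]
Op 7: free(a) -> (freed a); heap: [0-7 FREE][8-8 ALLOC][9-11 ALLOC][12-25 FREE]
Op 8: d = malloc(6) -> d = 0; heap: [0-5 ALLOC][6-7 FREE][8-8 ALLOC][9-11 ALLOC][12-25 FREE]
Op 9: c = realloc(c, 13) -> c = 9; heap: [0-5 ALLOC][6-7 FREE][8-8 ALLOC][9-21 ALLOC][22-25 FREE]
Op 10: free(d) -> (freed d); heap: [0-7 FREE][8-8 ALLOC][9-21 ALLOC][22-25 FREE]
Free blocks: [8 4] total_free=12 largest=8 -> 100*(12-8)/12 = 400/12 ≈ 33.333 -> rounds to 33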